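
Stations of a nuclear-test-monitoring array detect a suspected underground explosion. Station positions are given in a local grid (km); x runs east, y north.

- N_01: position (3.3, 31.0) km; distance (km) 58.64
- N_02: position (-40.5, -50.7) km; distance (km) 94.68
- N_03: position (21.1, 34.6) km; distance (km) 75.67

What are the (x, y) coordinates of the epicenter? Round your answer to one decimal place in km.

(-54.1, 43.0)

Circle about each station: (x − 3.3)² + (y − 31.0)² = 58.64²; (x + 40.5)² + (y + 50.7)² = 94.68²; (x − 21.1)² + (y − 34.6)² = 75.67².
Subtracting pairs of circle equations eliminates x²+y² and gives linear equations (the radical axes):
-87.6 x − 163.4 y = -2286.80
35.6 x + 7.2 y = -1616.82
Solving the 2×2 system: x ≈ -54.1, y ≈ 43.0 km.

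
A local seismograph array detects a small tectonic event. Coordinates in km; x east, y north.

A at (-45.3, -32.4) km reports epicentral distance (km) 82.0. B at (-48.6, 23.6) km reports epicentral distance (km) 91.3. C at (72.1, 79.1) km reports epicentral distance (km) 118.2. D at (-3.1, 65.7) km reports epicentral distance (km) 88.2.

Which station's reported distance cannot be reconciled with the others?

Solve using three stations at a time. Using A, B, D (subtract circle equations pairwise → linear system) gives (x, y) ≈ (34.5, -14.0).
Distances from that point to each station vs reported:
  A: calculated 81.9 vs reported 82.0 → residual 0.1 km
  B: calculated 91.2 vs reported 91.3 → residual 0.1 km
  C: calculated 100.4 vs reported 118.2 → residual 17.8 km
  D: calculated 88.1 vs reported 88.2 → residual 0.1 km
A, B, D are mutually consistent (residuals ≈ 0); C is off by 17.8 km.

C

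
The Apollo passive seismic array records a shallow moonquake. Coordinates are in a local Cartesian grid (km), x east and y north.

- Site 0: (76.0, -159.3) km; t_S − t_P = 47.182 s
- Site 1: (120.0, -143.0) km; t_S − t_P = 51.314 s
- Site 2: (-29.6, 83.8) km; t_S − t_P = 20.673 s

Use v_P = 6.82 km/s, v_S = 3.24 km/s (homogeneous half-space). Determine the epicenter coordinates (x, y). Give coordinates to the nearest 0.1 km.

(-145.3, 30.0)

Distance from S−P lag: d = Δt · v_P v_S / (v_P − v_S) = Δt · (6.82·3.24)/(6.82−3.24) ≈ 6.1723·Δt.
So d_Site 0 = 291.22, d_Site 1 = 316.72, d_Site 2 = 127.60 km.
Circle about each station: (x − 76.0)² + (y + 159.3)² = 291.22²; (x − 120.0)² + (y + 143.0)² = 316.72²; (x + 29.6)² + (y − 83.8)² = 127.60².
Subtracting the Site 0 equation from the Site 1 and Site 2 equations removes the quadratic terms:
88.0 x + 32.6 y = -11805.96
-211.2 x + 486.2 y = 45273.44
Solving the 2×2 system: x ≈ -145.3, y ≈ 30.0 km.
Check against Site 0 (with the unrounded x, y): √((x − 76.0)²+(y + 159.3)²) = 291.21 ≈ 291.22 km. ✓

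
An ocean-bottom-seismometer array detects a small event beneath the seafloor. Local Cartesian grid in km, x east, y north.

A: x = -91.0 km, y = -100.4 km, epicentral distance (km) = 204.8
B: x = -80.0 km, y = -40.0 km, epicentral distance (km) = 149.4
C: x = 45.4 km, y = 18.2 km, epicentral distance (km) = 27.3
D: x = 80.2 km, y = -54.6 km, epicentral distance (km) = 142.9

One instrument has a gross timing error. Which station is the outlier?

Solve using three stations at a time. Using A, B, D (subtract circle equations pairwise → linear system) gives (x, y) ≈ (17.0, 73.6).
Distances from that point to each station vs reported:
  A: calculated 204.8 vs reported 204.8 → residual 0.0 km
  B: calculated 149.4 vs reported 149.4 → residual 0.0 km
  C: calculated 62.2 vs reported 27.3 → residual 34.9 km
  D: calculated 142.9 vs reported 142.9 → residual 0.0 km
A, B, D are mutually consistent (residuals ≈ 0); C is off by 34.9 km.

C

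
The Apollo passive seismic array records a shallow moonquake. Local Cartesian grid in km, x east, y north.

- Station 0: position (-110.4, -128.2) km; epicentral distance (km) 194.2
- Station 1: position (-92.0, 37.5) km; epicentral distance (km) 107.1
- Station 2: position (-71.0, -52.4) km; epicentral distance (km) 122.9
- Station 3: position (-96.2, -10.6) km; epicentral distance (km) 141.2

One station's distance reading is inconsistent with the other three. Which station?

Solve using three stations at a time. Using Station 0, Station 2, Station 3 (subtract circle equations pairwise → linear system) gives (x, y) ≈ (45.1, -11.7).
Distances from that point to each station vs reported:
  Station 0: calculated 194.3 vs reported 194.2 → residual 0.1 km
  Station 1: calculated 145.6 vs reported 107.1 → residual 38.5 km
  Station 2: calculated 123.0 vs reported 122.9 → residual 0.1 km
  Station 3: calculated 141.3 vs reported 141.2 → residual 0.1 km
Station 0, Station 2, Station 3 are mutually consistent (residuals ≈ 0); Station 1 is off by 38.5 km.

Station 1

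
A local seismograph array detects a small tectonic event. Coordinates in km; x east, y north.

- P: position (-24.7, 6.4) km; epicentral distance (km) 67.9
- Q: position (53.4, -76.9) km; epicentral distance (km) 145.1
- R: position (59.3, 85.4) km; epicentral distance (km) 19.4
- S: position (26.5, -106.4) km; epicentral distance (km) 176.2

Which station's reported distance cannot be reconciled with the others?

P

Solve using three stations at a time. Using Q, R, S (subtract circle equations pairwise → linear system) gives (x, y) ≈ (50.4, 68.2).
Distances from that point to each station vs reported:
  P: calculated 97.3 vs reported 67.9 → residual 29.4 km
  Q: calculated 145.1 vs reported 145.1 → residual 0.0 km
  R: calculated 19.4 vs reported 19.4 → residual 0.0 km
  S: calculated 176.2 vs reported 176.2 → residual 0.0 km
Q, R, S are mutually consistent (residuals ≈ 0); P is off by 29.4 km.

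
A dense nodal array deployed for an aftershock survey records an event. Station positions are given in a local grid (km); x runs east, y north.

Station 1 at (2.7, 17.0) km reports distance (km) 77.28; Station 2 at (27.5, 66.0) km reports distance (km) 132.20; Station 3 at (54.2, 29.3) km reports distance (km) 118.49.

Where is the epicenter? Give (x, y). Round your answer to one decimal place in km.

x ≈ -31.9 km, y ≈ -52.1 km

Circle about each station: (x − 2.7)² + (y − 17.0)² = 77.28²; (x − 27.5)² + (y − 66.0)² = 132.20²; (x − 54.2)² + (y − 29.3)² = 118.49².
Subtracting the Station 1 equation from the Station 2 and Station 3 equations removes the quadratic terms:
49.6 x + 98.0 y = -6688.68
103.0 x + 24.6 y = -4567.84
Solving the 2×2 system: x ≈ -31.9, y ≈ -52.1 km.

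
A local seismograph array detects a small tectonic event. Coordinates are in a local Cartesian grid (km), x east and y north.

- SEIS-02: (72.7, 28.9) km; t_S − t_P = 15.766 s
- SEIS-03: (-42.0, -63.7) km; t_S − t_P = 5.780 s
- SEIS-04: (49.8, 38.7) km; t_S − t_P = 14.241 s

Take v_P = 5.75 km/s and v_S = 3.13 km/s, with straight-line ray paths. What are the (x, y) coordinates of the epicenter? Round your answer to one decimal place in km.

Distance from S−P lag: d = Δt · v_P v_S / (v_P − v_S) = Δt · (5.75·3.13)/(5.75−3.13) ≈ 6.8693·Δt.
So d_SEIS-02 = 108.30, d_SEIS-03 = 39.70, d_SEIS-04 = 97.83 km.
Circle about each station: (x − 72.7)² + (y − 28.9)² = 108.30²; (x + 42.0)² + (y + 63.7)² = 39.70²; (x − 49.8)² + (y − 38.7)² = 97.83².
Subtracting the SEIS-02 equation from the SEIS-03 and SEIS-04 equations removes the quadratic terms:
-229.4 x − 185.2 y = 9853.99
-45.8 x + 19.6 y = 15.41
Solving the 2×2 system: x ≈ -15.1, y ≈ -34.5 km.

-15.1 km east, -34.5 km north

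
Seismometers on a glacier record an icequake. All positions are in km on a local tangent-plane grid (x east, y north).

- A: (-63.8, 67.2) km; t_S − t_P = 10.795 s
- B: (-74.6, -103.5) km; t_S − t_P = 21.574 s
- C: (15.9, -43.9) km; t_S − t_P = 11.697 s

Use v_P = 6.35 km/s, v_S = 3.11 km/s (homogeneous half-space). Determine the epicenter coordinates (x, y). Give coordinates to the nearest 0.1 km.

Distance from S−P lag: d = Δt · v_P v_S / (v_P − v_S) = Δt · (6.35·3.11)/(6.35−3.11) ≈ 6.0952·Δt.
So d_A = 65.80, d_B = 131.50, d_C = 71.30 km.
Circle about each station: (x + 63.8)² + (y − 67.2)² = 65.80²; (x + 74.6)² + (y + 103.5)² = 131.50²; (x − 15.9)² + (y + 43.9)² = 71.30².
Subtracting pairs of circle equations eliminates x²+y² and gives linear equations (the radical axes):
-21.6 x − 341.4 y = -5271.48
159.4 x − 222.2 y = -7160.31
Solving the 2×2 system: x ≈ -21.5, y ≈ 16.8 km.

x ≈ -21.5 km, y ≈ 16.8 km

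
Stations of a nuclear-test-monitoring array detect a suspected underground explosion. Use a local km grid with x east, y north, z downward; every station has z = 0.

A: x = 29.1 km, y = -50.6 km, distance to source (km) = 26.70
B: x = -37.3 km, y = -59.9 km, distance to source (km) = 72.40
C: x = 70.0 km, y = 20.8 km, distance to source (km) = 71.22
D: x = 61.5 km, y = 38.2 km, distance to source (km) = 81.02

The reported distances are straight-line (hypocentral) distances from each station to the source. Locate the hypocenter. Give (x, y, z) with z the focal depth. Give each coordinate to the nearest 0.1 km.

x ≈ 26.8 km, y ≈ -32.4 km, depth ≈ 19.4 km

Each station gives a sphere (x−x_i)² + (y−y_i)² + z² = d_i² (stations at z=0).
Subtracting the A sphere from B and C: z² cancels, leaving linear equations in x and y:
-132.8 x − 18.6 y = -2956.74
81.8 x + 142.8 y = -2433.93
Solving: x ≈ 26.802, y ≈ -32.397 km (keep extra digits for the depth step; rounded: 26.8, -32.4).
Then from the A sphere: z² = 26.70² − (x − 29.1)² − (y + 50.6)² with x = 26.802, y = -32.397, so z ≈ 19.397 ≈ 19.4 km.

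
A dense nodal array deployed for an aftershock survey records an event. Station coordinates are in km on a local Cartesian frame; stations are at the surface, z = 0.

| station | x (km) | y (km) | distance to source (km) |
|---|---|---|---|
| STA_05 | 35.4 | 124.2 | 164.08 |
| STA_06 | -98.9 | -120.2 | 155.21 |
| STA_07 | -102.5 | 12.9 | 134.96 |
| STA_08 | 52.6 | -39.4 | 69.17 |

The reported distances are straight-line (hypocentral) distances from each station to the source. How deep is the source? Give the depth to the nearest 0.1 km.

55.8 km

Each station gives a sphere (x−x_i)² + (y−y_i)² + z² = d_i² (stations at z=0).
Subtracting the STA_05 sphere from STA_06 and STA_07: z² cancels, leaving linear equations in x and y:
-268.6 x − 488.8 y = 10382.55
-275.8 x − 222.6 y = 2701.90
Solving: x ≈ 13.203, y ≈ -28.496 km (keep extra digits for the depth step; rounded: 13.2, -28.5).
Then from the STA_05 sphere: z² = 164.08² − (x − 35.4)² − (y − 124.2)² with x = 13.203, y = -28.496, so z ≈ 55.798 ≈ 55.8 km.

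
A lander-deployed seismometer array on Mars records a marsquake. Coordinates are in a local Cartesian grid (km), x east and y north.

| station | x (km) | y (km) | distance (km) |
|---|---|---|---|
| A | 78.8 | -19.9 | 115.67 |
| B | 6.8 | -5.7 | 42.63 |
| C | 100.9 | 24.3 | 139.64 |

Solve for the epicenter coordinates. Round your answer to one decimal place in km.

(-35.8, -4.2)

Circle about each station: (x − 78.8)² + (y + 19.9)² = 115.67²; (x − 6.8)² + (y + 5.7)² = 42.63²; (x − 100.9)² + (y − 24.3)² = 139.64².
Subtracting the A equation from the B and C equations removes the quadratic terms:
-144.0 x + 28.4 y = 5035.51
44.2 x + 88.4 y = -1953.93
Solving the 2×2 system: x ≈ -35.8, y ≈ -4.2 km.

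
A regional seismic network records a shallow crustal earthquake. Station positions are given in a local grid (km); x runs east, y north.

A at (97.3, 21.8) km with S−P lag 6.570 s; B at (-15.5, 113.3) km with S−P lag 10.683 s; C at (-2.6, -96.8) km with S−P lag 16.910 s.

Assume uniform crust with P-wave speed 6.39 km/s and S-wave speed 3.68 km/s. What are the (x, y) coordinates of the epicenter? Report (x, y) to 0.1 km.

x ≈ 44.1 km, y ≈ 42.3 km

Distance from S−P lag: d = Δt · v_P v_S / (v_P − v_S) = Δt · (6.39·3.68)/(6.39−3.68) ≈ 8.6772·Δt.
So d_A = 57.01, d_B = 92.70, d_C = 146.73 km.
Circle about each station: (x − 97.3)² + (y − 21.8)² = 57.01²; (x + 15.5)² + (y − 113.3)² = 92.70²; (x + 2.6)² + (y + 96.8)² = 146.73².
Subtracting the A equation from the B and C equations removes the quadratic terms:
-225.6 x + 183.0 y = -2208.54
-199.8 x − 237.2 y = -18845.08
Solving the 2×2 system: x ≈ 44.1, y ≈ 42.3 km.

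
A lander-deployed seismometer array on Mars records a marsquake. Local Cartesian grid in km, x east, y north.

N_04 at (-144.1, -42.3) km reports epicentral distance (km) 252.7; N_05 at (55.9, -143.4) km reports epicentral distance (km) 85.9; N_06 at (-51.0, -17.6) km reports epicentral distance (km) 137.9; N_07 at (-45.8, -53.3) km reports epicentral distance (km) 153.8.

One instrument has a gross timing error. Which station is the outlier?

N_06

Solve using three stations at a time. Using N_04, N_05, N_07 (subtract circle equations pairwise → linear system) gives (x, y) ≈ (106.6, -74.0).
Distances from that point to each station vs reported:
  N_04: calculated 252.7 vs reported 252.7 → residual 0.0 km
  N_05: calculated 85.9 vs reported 85.9 → residual 0.0 km
  N_06: calculated 167.4 vs reported 137.9 → residual 29.5 km
  N_07: calculated 153.8 vs reported 153.8 → residual 0.0 km
N_04, N_05, N_07 are mutually consistent (residuals ≈ 0); N_06 is off by 29.5 km.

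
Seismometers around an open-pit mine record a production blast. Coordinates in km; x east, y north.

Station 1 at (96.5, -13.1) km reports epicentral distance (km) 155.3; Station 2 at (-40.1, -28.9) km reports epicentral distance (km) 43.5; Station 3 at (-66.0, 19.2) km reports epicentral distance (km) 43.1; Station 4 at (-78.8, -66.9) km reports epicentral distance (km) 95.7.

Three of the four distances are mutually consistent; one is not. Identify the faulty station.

Solve using three stations at a time. Using Station 2, Station 3, Station 4 (subtract circle equations pairwise → linear system) gives (x, y) ≈ (-23.7, 11.3).
Distances from that point to each station vs reported:
  Station 1: calculated 122.7 vs reported 155.3 → residual 32.6 km
  Station 2: calculated 43.4 vs reported 43.5 → residual 0.1 km
  Station 3: calculated 43.0 vs reported 43.1 → residual 0.1 km
  Station 4: calculated 95.7 vs reported 95.7 → residual 0.0 km
Station 2, Station 3, Station 4 are mutually consistent (residuals ≈ 0); Station 1 is off by 32.6 km.

Station 1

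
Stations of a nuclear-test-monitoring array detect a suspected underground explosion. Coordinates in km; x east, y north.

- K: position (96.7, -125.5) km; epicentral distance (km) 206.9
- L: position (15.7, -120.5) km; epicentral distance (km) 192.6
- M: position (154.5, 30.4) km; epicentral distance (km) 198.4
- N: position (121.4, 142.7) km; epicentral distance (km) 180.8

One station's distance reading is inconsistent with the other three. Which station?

K

Solve using three stations at a time. Using L, M, N (subtract circle equations pairwise → linear system) gives (x, y) ≈ (-41.1, 63.5).
Distances from that point to each station vs reported:
  K: calculated 233.9 vs reported 206.9 → residual 27.0 km
  L: calculated 192.6 vs reported 192.6 → residual 0.0 km
  M: calculated 198.4 vs reported 198.4 → residual 0.0 km
  N: calculated 180.8 vs reported 180.8 → residual 0.0 km
L, M, N are mutually consistent (residuals ≈ 0); K is off by 27.0 km.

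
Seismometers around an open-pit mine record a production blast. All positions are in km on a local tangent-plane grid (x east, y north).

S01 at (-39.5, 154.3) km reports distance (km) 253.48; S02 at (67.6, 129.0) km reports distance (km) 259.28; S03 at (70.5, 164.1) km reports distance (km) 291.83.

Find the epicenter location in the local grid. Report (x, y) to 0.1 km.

x ≈ -56.6 km, y ≈ -98.6 km

Circle about each station: (x + 39.5)² + (y − 154.3)² = 253.48²; (x − 67.6)² + (y − 129.0)² = 259.28²; (x − 70.5)² + (y − 164.1)² = 291.83².
Subtracting pairs of circle equations eliminates x²+y² and gives linear equations (the radical axes):
214.2 x − 50.6 y = -7131.99
220.0 x + 19.6 y = -14382.32
Solving the 2×2 system: x ≈ -56.6, y ≈ -98.6 km.
Check against S01 (with the unrounded x, y): √((x + 39.5)²+(y − 154.3)²) = 253.48 ≈ 253.48 km. ✓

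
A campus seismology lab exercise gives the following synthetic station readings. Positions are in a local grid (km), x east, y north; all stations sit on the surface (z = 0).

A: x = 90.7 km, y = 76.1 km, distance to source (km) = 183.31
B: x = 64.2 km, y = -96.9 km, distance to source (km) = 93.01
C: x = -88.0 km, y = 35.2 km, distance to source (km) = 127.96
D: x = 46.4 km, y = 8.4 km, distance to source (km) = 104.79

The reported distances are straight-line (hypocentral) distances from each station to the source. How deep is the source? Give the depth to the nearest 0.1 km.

Each station gives a sphere (x−x_i)² + (y−y_i)² + z² = d_i² (stations at z=0).
Subtracting the A sphere from B and C: z² cancels, leaving linear equations in x and y:
-53.0 x − 346.0 y = 24445.25
-357.4 x − 81.8 y = 12194.13
Solving: x ≈ -18.601, y ≈ -67.802 km (keep extra digits for the depth step; rounded: -18.6, -67.8).
Then from the A sphere: z² = 183.31² − (x − 90.7)² − (y − 76.1)² with x = -18.601, y = -67.802, so z ≈ 30.791 ≈ 30.8 km.

z ≈ 30.8 km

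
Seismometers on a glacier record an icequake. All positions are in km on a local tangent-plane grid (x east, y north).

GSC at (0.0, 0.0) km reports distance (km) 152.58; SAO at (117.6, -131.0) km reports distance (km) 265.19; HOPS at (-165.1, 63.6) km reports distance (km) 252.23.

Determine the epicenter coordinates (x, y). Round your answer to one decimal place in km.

Circle about each station: x² + y² = 152.58²; (x − 117.6)² + (y + 131.0)² = 265.19²; (x + 165.1)² + (y − 63.6)² = 252.23².
Subtracting the GSC equation from the SAO and HOPS equations removes the quadratic terms:
235.2 x − 262.0 y = -16054.32
-330.2 x + 127.2 y = -9036.35
Solving the 2×2 system: x ≈ 77.9, y ≈ 131.2 km.

(77.9, 131.2)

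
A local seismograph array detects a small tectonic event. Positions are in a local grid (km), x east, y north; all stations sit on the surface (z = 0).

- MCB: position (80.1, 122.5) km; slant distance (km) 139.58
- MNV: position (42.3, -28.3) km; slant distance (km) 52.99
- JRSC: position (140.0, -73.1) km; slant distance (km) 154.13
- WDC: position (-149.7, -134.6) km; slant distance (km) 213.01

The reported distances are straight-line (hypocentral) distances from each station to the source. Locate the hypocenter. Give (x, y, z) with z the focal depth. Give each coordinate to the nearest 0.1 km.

Each station gives a sphere (x−x_i)² + (y−y_i)² + z² = d_i² (stations at z=0).
Subtracting the MCB sphere from MNV and JRSC: z² cancels, leaving linear equations in x and y:
-75.6 x − 301.6 y = -2157.44
119.8 x − 391.2 y = -752.13
Solving: x ≈ 9.393, y ≈ 4.799 km (keep extra digits for the depth step; rounded: 9.4, 4.8).
Then from the MCB sphere: z² = 139.58² − (x − 80.1)² − (y − 122.5)² with x = 9.393, y = 4.799, so z ≈ 25.091 ≈ 25.1 km.

x ≈ 9.4 km, y ≈ 4.8 km, depth ≈ 25.1 km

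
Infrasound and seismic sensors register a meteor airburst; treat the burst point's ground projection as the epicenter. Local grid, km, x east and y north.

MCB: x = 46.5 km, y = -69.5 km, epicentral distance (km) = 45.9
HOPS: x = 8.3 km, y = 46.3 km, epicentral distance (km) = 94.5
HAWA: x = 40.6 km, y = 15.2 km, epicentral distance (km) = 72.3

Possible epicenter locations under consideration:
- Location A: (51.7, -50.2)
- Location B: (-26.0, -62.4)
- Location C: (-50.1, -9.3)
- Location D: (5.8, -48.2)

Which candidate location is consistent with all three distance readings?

For each candidate, compare |candidate − station| to the reported distance:
Location A: residuals MCB 25.9, HOPS 11.3, HAWA 6.0 → max 25.9 km
Location B: residuals MCB 26.9, HOPS 19.5, HAWA 30.0 → max 30.0 km
Location C: residuals MCB 67.9, HOPS 13.9, HAWA 21.7 → max 67.9 km
Location D: residuals MCB 0.0, HOPS 0.0, HAWA 0.0 → max 0.0 km
Only Location D has all residuals ≈ 0.

Location D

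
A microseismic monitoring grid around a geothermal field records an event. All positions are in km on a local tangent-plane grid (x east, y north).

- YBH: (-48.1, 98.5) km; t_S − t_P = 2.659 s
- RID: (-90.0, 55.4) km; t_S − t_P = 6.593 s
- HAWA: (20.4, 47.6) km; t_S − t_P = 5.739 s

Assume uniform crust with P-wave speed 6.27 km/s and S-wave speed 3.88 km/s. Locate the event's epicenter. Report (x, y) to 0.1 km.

x ≈ -27.8 km, y ≈ 80.6 km

Distance from S−P lag: d = Δt · v_P v_S / (v_P − v_S) = Δt · (6.27·3.88)/(6.27−3.88) ≈ 10.1789·Δt.
So d_YBH = 27.07, d_RID = 67.11, d_HAWA = 58.42 km.
Circle about each station: (x + 48.1)² + (y − 98.5)² = 27.07²; (x + 90.0)² + (y − 55.4)² = 67.11²; (x − 20.4)² + (y − 47.6)² = 58.42².
Subtracting the YBH equation from the RID and HAWA equations removes the quadratic terms:
-83.8 x − 86.2 y = -4617.67
137.0 x − 101.8 y = -12014.05
Solving the 2×2 system: x ≈ -27.8, y ≈ 80.6 km.
Check against YBH (with the unrounded x, y): √((x + 48.1)²+(y − 98.5)²) = 27.06 ≈ 27.07 km. ✓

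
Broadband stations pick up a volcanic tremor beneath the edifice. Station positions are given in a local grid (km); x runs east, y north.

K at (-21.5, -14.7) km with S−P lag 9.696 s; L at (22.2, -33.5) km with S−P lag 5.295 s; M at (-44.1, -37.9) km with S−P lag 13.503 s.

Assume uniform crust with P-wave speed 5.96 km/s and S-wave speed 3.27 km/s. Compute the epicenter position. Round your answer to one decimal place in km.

(48.1, -5.2)

Distance from S−P lag: d = Δt · v_P v_S / (v_P − v_S) = Δt · (5.96·3.27)/(5.96−3.27) ≈ 7.2451·Δt.
So d_K = 70.25, d_L = 38.36, d_M = 97.83 km.
Circle about each station: (x + 21.5)² + (y + 14.7)² = 70.25²; (x − 22.2)² + (y + 33.5)² = 38.36²; (x + 44.1)² + (y + 37.9)² = 97.83².
Subtracting the K equation from the L and M equations removes the quadratic terms:
87.4 x − 37.6 y = 4400.32
-45.2 x − 46.4 y = -1932.77
Solving the 2×2 system: x ≈ 48.1, y ≈ -5.2 km.
Check against K (with the unrounded x, y): √((x + 21.5)²+(y + 14.7)²) = 70.25 ≈ 70.25 km. ✓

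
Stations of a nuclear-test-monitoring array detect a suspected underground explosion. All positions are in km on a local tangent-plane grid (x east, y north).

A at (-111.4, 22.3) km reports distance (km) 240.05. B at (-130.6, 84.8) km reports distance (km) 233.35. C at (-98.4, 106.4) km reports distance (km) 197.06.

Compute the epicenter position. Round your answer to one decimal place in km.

Circle about each station: (x + 111.4)² + (y − 22.3)² = 240.05²; (x + 130.6)² + (y − 84.8)² = 233.35²; (x + 98.4)² + (y − 106.4)² = 197.06².
Subtracting the A equation from the B and C equations removes the quadratic terms:
-38.4 x + 125.0 y = 14511.93
26.0 x + 168.2 y = 26887.63
Solving the 2×2 system: x ≈ 94.8, y ≈ 145.2 km.

x ≈ 94.8 km, y ≈ 145.2 km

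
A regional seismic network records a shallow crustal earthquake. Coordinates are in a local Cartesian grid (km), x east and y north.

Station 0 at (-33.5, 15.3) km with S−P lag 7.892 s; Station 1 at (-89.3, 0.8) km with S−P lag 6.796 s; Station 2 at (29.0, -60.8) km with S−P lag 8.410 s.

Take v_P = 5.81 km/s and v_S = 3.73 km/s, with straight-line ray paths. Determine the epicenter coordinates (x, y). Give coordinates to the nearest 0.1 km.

-58.6 km east, -63.0 km north

Distance from S−P lag: d = Δt · v_P v_S / (v_P − v_S) = Δt · (5.81·3.73)/(5.81−3.73) ≈ 10.4189·Δt.
So d_Station 0 = 82.23, d_Station 1 = 70.81, d_Station 2 = 87.62 km.
Circle about each station: (x + 33.5)² + (y − 15.3)² = 82.23²; (x + 89.3)² + (y − 0.8)² = 70.81²; (x − 29.0)² + (y + 60.8)² = 87.62².
Subtracting the Station 0 equation from the Station 1 and Station 2 equations removes the quadratic terms:
-111.6 x − 29.0 y = 8366.51
125.0 x − 152.2 y = 2265.81
Solving the 2×2 system: x ≈ -58.6, y ≈ -63.0 km.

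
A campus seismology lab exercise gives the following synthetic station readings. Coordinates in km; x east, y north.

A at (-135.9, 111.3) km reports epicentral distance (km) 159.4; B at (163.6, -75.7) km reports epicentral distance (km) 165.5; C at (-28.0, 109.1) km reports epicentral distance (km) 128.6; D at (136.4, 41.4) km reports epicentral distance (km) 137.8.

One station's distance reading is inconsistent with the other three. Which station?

A

Solve using three stations at a time. Using B, C, D (subtract circle equations pairwise → linear system) gives (x, y) ≈ (10.1, -13.8).
Distances from that point to each station vs reported:
  A: calculated 192.2 vs reported 159.4 → residual 32.8 km
  B: calculated 165.5 vs reported 165.5 → residual 0.0 km
  C: calculated 128.6 vs reported 128.6 → residual 0.0 km
  D: calculated 137.8 vs reported 137.8 → residual 0.0 km
B, C, D are mutually consistent (residuals ≈ 0); A is off by 32.8 km.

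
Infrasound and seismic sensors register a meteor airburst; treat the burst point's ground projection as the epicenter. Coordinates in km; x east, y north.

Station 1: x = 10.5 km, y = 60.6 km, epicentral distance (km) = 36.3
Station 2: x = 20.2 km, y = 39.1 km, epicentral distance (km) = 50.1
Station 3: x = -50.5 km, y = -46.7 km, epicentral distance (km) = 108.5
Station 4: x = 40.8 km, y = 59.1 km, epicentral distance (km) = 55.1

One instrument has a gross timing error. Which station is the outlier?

Station 4

Solve using three stations at a time. Using Station 1, Station 2, Station 3 (subtract circle equations pairwise → linear system) gives (x, y) ≈ (-25.8, 59.0).
Distances from that point to each station vs reported:
  Station 1: calculated 36.4 vs reported 36.3 → residual 0.1 km
  Station 2: calculated 50.2 vs reported 50.1 → residual 0.1 km
  Station 3: calculated 108.5 vs reported 108.5 → residual 0.0 km
  Station 4: calculated 66.6 vs reported 55.1 → residual 11.5 km
Station 1, Station 2, Station 3 are mutually consistent (residuals ≈ 0); Station 4 is off by 11.5 km.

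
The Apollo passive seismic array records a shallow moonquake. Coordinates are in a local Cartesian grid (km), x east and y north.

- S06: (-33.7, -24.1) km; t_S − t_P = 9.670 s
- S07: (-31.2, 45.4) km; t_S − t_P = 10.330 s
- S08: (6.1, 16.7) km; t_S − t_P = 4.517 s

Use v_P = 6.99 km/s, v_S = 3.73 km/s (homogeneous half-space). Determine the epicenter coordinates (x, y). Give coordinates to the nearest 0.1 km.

Distance from S−P lag: d = Δt · v_P v_S / (v_P − v_S) = Δt · (6.99·3.73)/(6.99−3.73) ≈ 7.9978·Δt.
So d_S06 = 77.34, d_S07 = 82.62, d_S08 = 36.13 km.
Circle about each station: (x + 33.7)² + (y + 24.1)² = 77.34²; (x + 31.2)² + (y − 45.4)² = 82.62²; (x − 6.1)² + (y − 16.7)² = 36.13².
Subtracting the S06 equation from the S07 and S08 equations removes the quadratic terms:
5.0 x + 139.0 y = 473.51
79.6 x + 81.6 y = 3275.70
Solving the 2×2 system: x ≈ 39.1, y ≈ 2.0 km.
Check against S06 (with the unrounded x, y): √((x + 33.7)²+(y + 24.1)²) = 77.34 ≈ 77.34 km. ✓

39.1 km east, 2.0 km north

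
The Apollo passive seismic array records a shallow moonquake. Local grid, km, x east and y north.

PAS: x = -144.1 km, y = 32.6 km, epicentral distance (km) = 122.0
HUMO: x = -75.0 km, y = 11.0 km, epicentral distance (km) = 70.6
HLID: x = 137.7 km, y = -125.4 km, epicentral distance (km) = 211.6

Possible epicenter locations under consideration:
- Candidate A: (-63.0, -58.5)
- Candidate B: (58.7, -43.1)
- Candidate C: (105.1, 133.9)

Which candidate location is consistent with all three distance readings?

For each candidate, compare |candidate − station| to the reported distance:
Candidate A: residuals PAS 0.0, HUMO 0.1, HLID 0.0 → max 0.1 km
Candidate B: residuals PAS 94.5, HUMO 73.6, HLID 97.5 → max 97.5 km
Candidate C: residuals PAS 147.0, HUMO 147.4, HLID 49.7 → max 147.4 km
Only Candidate A has all residuals ≈ 0.

Candidate A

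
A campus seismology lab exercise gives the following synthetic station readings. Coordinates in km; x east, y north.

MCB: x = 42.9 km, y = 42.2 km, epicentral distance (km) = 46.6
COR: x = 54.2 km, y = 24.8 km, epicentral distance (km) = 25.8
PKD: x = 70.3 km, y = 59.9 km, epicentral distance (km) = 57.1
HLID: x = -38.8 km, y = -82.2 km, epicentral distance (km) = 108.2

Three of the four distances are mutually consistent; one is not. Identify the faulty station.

HLID

Solve using three stations at a time. Using MCB, COR, PKD (subtract circle equations pairwise → linear system) gives (x, y) ≈ (67.9, 2.8).
Distances from that point to each station vs reported:
  MCB: calculated 46.7 vs reported 46.6 → residual 0.1 km
  COR: calculated 25.9 vs reported 25.8 → residual 0.1 km
  PKD: calculated 57.2 vs reported 57.1 → residual 0.1 km
  HLID: calculated 136.4 vs reported 108.2 → residual 28.2 km
MCB, COR, PKD are mutually consistent (residuals ≈ 0); HLID is off by 28.2 km.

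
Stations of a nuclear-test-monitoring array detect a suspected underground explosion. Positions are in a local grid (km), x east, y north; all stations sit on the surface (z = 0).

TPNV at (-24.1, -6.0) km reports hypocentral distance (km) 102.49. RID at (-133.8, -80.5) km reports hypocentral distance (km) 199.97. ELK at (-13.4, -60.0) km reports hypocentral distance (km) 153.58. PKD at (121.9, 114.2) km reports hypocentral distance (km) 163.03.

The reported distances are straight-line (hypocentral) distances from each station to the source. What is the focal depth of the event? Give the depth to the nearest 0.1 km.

depth ≈ 45.5 km

Each station gives a sphere (x−x_i)² + (y−y_i)² + z² = d_i² (stations at z=0).
Subtracting the TPNV sphere from RID and ELK: z² cancels, leaving linear equations in x and y:
-219.4 x − 149.0 y = -5717.92
21.4 x − 108.0 y = -9919.87
Solving: x ≈ -32.009, y ≈ 85.508 km (keep extra digits for the depth step; rounded: -32.0, 85.5).
Then from the TPNV sphere: z² = 102.49² − (x + 24.1)² − (y + 6.0)² with x = -32.009, y = 85.508, so z ≈ 45.475 ≈ 45.5 km.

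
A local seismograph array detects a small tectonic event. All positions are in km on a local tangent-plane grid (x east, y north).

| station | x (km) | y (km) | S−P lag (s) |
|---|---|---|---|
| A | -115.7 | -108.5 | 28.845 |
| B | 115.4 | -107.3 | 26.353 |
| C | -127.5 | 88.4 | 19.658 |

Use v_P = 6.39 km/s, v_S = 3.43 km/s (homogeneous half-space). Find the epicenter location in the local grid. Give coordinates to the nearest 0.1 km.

Distance from S−P lag: d = Δt · v_P v_S / (v_P − v_S) = Δt · (6.39·3.43)/(6.39−3.43) ≈ 7.4046·Δt.
So d_A = 213.59, d_B = 195.13, d_C = 145.56 km.
Circle about each station: (x + 115.7)² + (y + 108.5)² = 213.59²; (x − 115.4)² + (y + 107.3)² = 195.13²; (x + 127.5)² + (y − 88.4)² = 145.56².
Subtracting the A equation from the B and C equations removes the quadratic terms:
462.2 x + 2.4 y = 7216.68
-23.6 x + 393.8 y = 23345.04
Solving the 2×2 system: x ≈ 15.3, y ≈ 60.2 km.

x ≈ 15.3 km, y ≈ 60.2 km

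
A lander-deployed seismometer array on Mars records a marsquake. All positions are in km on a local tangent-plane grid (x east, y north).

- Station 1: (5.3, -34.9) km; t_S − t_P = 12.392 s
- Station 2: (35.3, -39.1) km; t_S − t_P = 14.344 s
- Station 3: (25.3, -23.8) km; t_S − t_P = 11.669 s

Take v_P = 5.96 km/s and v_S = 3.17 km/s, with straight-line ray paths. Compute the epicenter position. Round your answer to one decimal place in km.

Distance from S−P lag: d = Δt · v_P v_S / (v_P − v_S) = Δt · (5.96·3.17)/(5.96−3.17) ≈ 6.7718·Δt.
So d_Station 1 = 83.92, d_Station 2 = 97.13, d_Station 3 = 79.02 km.
Circle about each station: (x − 5.3)² + (y + 34.9)² = 83.92²; (x − 35.3)² + (y + 39.1)² = 97.13²; (x − 25.3)² + (y + 23.8)² = 79.02².
Subtracting the Station 1 equation from the Station 2 and Station 3 equations removes the quadratic terms:
60.0 x − 8.4 y = -862.87
40.0 x + 22.2 y = 758.84
Solving the 2×2 system: x ≈ -7.7, y ≈ 48.0 km.

-7.7 km east, 48.0 km north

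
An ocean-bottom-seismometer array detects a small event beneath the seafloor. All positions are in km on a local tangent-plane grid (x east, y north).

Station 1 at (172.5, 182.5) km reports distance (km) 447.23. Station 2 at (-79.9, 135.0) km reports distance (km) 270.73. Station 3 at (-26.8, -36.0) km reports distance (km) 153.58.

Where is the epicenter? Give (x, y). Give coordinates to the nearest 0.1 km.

-151.1 km east, -126.2 km north

Circle about each station: (x − 172.5)² + (y − 182.5)² = 447.23²; (x + 79.9)² + (y − 135.0)² = 270.73²; (x + 26.8)² + (y + 36.0)² = 153.58².
Subtracting the Station 1 equation from the Station 2 and Station 3 equations removes the quadratic terms:
-504.8 x − 95.0 y = 88266.45
-398.6 x − 437.0 y = 115379.60
Solving the 2×2 system: x ≈ -151.1, y ≈ -126.2 km.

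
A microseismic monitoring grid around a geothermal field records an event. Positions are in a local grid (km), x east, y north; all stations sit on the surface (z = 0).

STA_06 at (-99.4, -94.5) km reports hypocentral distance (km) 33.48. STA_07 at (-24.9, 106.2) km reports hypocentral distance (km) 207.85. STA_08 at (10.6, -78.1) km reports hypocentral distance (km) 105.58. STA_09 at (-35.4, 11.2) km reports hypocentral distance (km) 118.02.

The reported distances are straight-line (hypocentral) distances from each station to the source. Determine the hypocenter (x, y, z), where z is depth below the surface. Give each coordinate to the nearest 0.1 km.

x ≈ -89.6 km, y ≈ -88.8 km, depth ≈ 31.5 km

Each station gives a sphere (x−x_i)² + (y−y_i)² + z² = d_i² (stations at z=0).
Subtracting the STA_06 sphere from STA_07 and STA_08: z² cancels, leaving linear equations in x and y:
149.0 x + 401.4 y = -48992.87
220.0 x + 32.8 y = -22624.87
Solving: x ≈ -89.602, y ≈ -88.795 km (keep extra digits for the depth step; rounded: -89.6, -88.8).
Then from the STA_06 sphere: z² = 33.48² − (x + 99.4)² − (y + 94.5)² with x = -89.602, y = -88.795, so z ≈ 31.502 ≈ 31.5 km.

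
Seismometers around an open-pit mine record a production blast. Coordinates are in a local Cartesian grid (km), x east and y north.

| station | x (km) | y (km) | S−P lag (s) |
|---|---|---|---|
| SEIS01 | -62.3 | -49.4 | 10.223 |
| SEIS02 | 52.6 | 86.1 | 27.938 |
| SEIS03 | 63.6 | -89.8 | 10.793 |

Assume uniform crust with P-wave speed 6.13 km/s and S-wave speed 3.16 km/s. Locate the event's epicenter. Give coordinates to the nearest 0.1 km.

Distance from S−P lag: d = Δt · v_P v_S / (v_P − v_S) = Δt · (6.13·3.16)/(6.13−3.16) ≈ 6.5222·Δt.
So d_SEIS01 = 66.68, d_SEIS02 = 182.22, d_SEIS03 = 70.39 km.
Circle about each station: (x + 62.3)² + (y + 49.4)² = 66.68²; (x − 52.6)² + (y − 86.1)² = 182.22²; (x − 63.6)² + (y + 89.8)² = 70.39².
Subtracting pairs of circle equations eliminates x²+y² and gives linear equations (the radical axes):
229.8 x + 271.0 y = -24899.59
251.8 x − 80.8 y = 5278.82
Solving the 2×2 system: x ≈ -6.7, y ≈ -86.2 km.

(-6.7, -86.2)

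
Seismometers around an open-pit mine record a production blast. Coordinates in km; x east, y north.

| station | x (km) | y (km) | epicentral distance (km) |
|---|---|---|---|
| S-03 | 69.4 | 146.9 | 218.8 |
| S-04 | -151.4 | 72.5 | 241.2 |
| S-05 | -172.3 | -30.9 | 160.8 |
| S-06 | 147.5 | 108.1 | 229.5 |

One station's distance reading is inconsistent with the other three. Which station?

S-04

Solve using three stations at a time. Using S-03, S-05, S-06 (subtract circle equations pairwise → linear system) gives (x, y) ≈ (-13.3, -55.8).
Distances from that point to each station vs reported:
  S-03: calculated 218.9 vs reported 218.8 → residual 0.1 km
  S-04: calculated 188.5 vs reported 241.2 → residual 52.7 km
  S-05: calculated 160.9 vs reported 160.8 → residual 0.1 km
  S-06: calculated 229.6 vs reported 229.5 → residual 0.1 km
S-03, S-05, S-06 are mutually consistent (residuals ≈ 0); S-04 is off by 52.7 km.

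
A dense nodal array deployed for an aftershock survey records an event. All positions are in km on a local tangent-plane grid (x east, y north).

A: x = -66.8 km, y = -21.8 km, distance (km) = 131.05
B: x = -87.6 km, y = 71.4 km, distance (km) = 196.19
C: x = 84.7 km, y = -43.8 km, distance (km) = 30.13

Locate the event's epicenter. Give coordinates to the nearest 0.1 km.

58.8 km east, -59.2 km north

Circle about each station: (x + 66.8)² + (y + 21.8)² = 131.05²; (x + 87.6)² + (y − 71.4)² = 196.19²; (x − 84.7)² + (y + 43.8)² = 30.13².
Subtracting pairs of circle equations eliminates x²+y² and gives linear equations (the radical axes):
-41.6 x + 186.4 y = -13482.17
303.0 x − 44.0 y = 20421.34
Solving the 2×2 system: x ≈ 58.8, y ≈ -59.2 km.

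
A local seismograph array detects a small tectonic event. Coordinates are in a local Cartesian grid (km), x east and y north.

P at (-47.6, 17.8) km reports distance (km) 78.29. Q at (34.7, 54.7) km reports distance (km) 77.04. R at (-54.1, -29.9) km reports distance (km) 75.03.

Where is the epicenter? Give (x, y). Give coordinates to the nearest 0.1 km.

Circle about each station: (x + 47.6)² + (y − 17.8)² = 78.29²; (x − 34.7)² + (y − 54.7)² = 77.04²; (x + 54.1)² + (y + 29.9)² = 75.03².
Subtracting pairs of circle equations eliminates x²+y² and gives linear equations (the radical axes):
164.6 x + 73.8 y = 1807.74
-13.0 x − 95.4 y = 1738.04
Solving the 2×2 system: x ≈ 20.4, y ≈ -21.0 km.

(20.4, -21.0)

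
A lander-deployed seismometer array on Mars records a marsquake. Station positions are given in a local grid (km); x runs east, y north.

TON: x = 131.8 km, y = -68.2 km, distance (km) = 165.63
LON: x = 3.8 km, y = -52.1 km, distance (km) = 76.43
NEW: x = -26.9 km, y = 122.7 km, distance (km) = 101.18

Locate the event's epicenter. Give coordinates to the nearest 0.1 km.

x ≈ -6.0 km, y ≈ 23.7 km

Circle about each station: (x − 131.8)² + (y + 68.2)² = 165.63²; (x − 3.8)² + (y + 52.1)² = 76.43²; (x + 26.9)² + (y − 122.7)² = 101.18².
Subtracting the TON equation from the LON and NEW equations removes the quadratic terms:
-256.0 x + 32.2 y = 2298.12
-317.4 x + 381.8 y = 10952.32
Solving the 2×2 system: x ≈ -6.0, y ≈ 23.7 km.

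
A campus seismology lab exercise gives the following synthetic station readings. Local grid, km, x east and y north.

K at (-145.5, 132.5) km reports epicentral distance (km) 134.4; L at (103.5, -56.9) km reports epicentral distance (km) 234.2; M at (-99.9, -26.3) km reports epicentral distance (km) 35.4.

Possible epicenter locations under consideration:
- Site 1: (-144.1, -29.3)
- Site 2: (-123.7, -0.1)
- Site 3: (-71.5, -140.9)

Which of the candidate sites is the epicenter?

Site 2

For each candidate, compare |candidate − station| to the reported distance:
Site 1: residuals K 27.4, L 14.9, M 8.9 → max 27.4 km
Site 2: residuals K 0.0, L 0.0, M 0.0 → max 0.0 km
Site 3: residuals K 148.8, L 40.1, M 82.7 → max 148.8 km
Only Site 2 has all residuals ≈ 0.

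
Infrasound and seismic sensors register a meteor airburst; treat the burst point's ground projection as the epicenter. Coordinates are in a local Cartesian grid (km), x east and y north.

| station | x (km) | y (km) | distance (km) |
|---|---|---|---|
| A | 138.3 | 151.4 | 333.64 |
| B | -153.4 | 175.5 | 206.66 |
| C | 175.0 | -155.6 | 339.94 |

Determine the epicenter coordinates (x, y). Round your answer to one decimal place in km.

Circle about each station: (x − 138.3)² + (y − 151.4)² = 333.64²; (x + 153.4)² + (y − 175.5)² = 206.66²; (x − 175.0)² + (y + 155.6)² = 339.94².
Subtracting pairs of circle equations eliminates x²+y² and gives linear equations (the radical axes):
-583.4 x + 48.2 y = 80890.25
73.4 x − 614.0 y = 8543.96
Solving the 2×2 system: x ≈ -141.2, y ≈ -30.8 km.
Check against A (with the unrounded x, y): √((x − 138.3)²+(y − 151.4)²) = 333.64 ≈ 333.64 km. ✓

x ≈ -141.2 km, y ≈ -30.8 km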